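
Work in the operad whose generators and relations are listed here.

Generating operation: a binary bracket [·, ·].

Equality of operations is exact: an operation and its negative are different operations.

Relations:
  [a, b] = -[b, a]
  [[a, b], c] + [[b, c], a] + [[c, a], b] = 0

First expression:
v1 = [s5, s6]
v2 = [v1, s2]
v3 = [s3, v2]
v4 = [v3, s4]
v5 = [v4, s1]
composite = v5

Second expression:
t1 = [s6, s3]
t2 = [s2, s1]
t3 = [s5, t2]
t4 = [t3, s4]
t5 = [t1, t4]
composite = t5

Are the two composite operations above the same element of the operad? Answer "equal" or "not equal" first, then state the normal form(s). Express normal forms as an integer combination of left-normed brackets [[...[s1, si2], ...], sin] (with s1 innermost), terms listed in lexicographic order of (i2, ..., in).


not equal; first: -[[[[[s1, s2], s5], s6], s3], s4] + [[[[[s1, s2], s6], s5], s3], s4] + [[[[[s1, s3], s2], s5], s6], s4] - [[[[[s1, s3], s2], s6], s5], s4] - [[[[[s1, s3], s5], s6], s2], s4] + [[[[[s1, s3], s6], s5], s2], s4] + [[[[[s1, s4], s2], s5], s6], s3] - [[[[[s1, s4], s2], s6], s5], s3] - [[[[[s1, s4], s3], s2], s5], s6] + [[[[[s1, s4], s3], s2], s6], s5] + [[[[[s1, s4], s3], s5], s6], s2] - [[[[[s1, s4], s3], s6], s5], s2] - [[[[[s1, s4], s5], s6], s2], s3] + [[[[[s1, s4], s6], s5], s2], s3] + [[[[[s1, s5], s6], s2], s3], s4] - [[[[[s1, s6], s5], s2], s3], s4]; second: [[[[[s1, s2], s5], s4], s3], s6] - [[[[[s1, s2], s5], s4], s6], s3]

The first composite normalizes to -[[[[[s1, s2], s5], s6], s3], s4] + [[[[[s1, s2], s6], s5], s3], s4] + [[[[[s1, s3], s2], s5], s6], s4] - [[[[[s1, s3], s2], s6], s5], s4] - [[[[[s1, s3], s5], s6], s2], s4] + [[[[[s1, s3], s6], s5], s2], s4] + [[[[[s1, s4], s2], s5], s6], s3] - [[[[[s1, s4], s2], s6], s5], s3] - [[[[[s1, s4], s3], s2], s5], s6] + [[[[[s1, s4], s3], s2], s6], s5] + [[[[[s1, s4], s3], s5], s6], s2] - [[[[[s1, s4], s3], s6], s5], s2] - [[[[[s1, s4], s5], s6], s2], s3] + [[[[[s1, s4], s6], s5], s2], s3] + [[[[[s1, s5], s6], s2], s3], s4] - [[[[[s1, s6], s5], s2], s3], s4]
The second composite normalizes to [[[[[s1, s2], s5], s4], s3], s6] - [[[[[s1, s2], s5], s4], s6], s3]
They disagree, so not equal.


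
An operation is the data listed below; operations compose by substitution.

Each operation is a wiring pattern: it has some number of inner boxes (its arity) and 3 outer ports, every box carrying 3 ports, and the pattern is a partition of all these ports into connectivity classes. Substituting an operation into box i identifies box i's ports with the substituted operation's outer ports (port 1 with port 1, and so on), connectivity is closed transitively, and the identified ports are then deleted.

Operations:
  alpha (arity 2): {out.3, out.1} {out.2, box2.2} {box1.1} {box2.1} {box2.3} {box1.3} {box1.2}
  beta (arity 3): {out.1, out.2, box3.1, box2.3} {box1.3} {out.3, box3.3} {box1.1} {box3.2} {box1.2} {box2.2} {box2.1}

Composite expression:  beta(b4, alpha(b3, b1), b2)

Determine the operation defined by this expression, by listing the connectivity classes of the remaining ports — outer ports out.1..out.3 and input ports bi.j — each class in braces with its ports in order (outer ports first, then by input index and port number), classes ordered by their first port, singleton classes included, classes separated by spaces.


{out.1, out.2, b2.1} {out.3, b2.3} {b1.1} {b1.2} {b1.3} {b2.2} {b3.1} {b3.2} {b3.3} {b4.1} {b4.2} {b4.3}

Treat the ports identified at beta as solder joints: merge, then drop.
through alpha, on inputs (b3, b1): {out.1, out.3} {out.2, b1.2} {b1.1} {b1.3} {b3.1} {b3.2} {b3.3} (out.j = stage outer ports)
through beta, on inputs (b4, b3, b1, b2): {out.1, out.2, b2.1} {out.3, b2.3} {b1.1} {b1.2} {b1.3} {b2.2} {b3.1} {b3.2} {b3.3} {b4.1} {b4.2} {b4.3} (out.j = stage outer ports)


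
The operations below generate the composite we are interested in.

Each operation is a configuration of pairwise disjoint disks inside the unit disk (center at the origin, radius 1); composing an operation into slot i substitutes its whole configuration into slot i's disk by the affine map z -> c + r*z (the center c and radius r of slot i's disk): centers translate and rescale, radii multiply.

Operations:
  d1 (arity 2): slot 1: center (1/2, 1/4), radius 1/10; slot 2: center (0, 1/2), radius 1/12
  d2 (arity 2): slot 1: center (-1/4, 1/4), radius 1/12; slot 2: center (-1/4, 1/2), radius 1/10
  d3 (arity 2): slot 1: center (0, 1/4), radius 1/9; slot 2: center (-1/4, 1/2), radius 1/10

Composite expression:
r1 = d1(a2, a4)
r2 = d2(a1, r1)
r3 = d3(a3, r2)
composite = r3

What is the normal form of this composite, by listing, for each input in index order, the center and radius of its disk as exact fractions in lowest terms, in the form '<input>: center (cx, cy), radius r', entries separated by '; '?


a1: center (-11/40, 21/40), radius 1/120; a2: center (-27/100, 221/400), radius 1/1000; a3: center (0, 1/4), radius 1/9; a4: center (-11/40, 111/200), radius 1/1200


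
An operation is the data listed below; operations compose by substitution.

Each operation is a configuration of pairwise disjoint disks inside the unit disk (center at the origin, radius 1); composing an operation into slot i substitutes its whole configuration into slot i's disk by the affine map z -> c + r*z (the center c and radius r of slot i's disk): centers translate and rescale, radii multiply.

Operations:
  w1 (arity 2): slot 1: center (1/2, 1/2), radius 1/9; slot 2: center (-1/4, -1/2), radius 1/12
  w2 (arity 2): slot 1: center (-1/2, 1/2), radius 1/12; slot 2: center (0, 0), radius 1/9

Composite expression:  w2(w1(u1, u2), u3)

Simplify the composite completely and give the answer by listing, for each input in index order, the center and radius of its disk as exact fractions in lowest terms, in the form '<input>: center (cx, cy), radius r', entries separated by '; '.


u1: center (-11/24, 13/24), radius 1/108; u2: center (-25/48, 11/24), radius 1/144; u3: center (0, 0), radius 1/9


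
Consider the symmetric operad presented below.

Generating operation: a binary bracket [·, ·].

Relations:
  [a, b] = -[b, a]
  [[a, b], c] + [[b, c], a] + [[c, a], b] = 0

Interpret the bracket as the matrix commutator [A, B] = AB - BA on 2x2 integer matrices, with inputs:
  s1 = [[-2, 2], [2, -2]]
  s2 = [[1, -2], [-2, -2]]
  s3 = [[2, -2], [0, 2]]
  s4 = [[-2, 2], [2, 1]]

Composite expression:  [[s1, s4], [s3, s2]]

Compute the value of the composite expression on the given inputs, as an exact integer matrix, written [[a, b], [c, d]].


[[36, -48], [-48, -36]]

[s1, s4] = [[0, 6], [-6, 0]]
[s3, s2] = [[4, 6], [0, -4]]
[[s1, s4], [s3, s2]] = [[36, -48], [-48, -36]]


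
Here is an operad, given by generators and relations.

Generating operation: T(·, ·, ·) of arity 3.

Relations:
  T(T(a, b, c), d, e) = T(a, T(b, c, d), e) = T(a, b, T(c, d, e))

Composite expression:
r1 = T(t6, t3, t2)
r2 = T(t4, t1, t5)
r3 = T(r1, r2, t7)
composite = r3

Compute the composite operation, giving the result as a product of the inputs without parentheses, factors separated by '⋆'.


t6 ⋆ t3 ⋆ t2 ⋆ t4 ⋆ t1 ⋆ t5 ⋆ t7

Associativity of T dissolves the nesting; only the t-input order survives.
T(t6, t3, t2) unparenthesizes to t6 ⋆ t3 ⋆ t2
T(t4, t1, t5) unparenthesizes to t4 ⋆ t1 ⋆ t5
T(T(t6, t3, t2), T(t4, t1, t5), t7) unparenthesizes to t6 ⋆ t3 ⋆ t2 ⋆ t4 ⋆ t1 ⋆ t5 ⋆ t7


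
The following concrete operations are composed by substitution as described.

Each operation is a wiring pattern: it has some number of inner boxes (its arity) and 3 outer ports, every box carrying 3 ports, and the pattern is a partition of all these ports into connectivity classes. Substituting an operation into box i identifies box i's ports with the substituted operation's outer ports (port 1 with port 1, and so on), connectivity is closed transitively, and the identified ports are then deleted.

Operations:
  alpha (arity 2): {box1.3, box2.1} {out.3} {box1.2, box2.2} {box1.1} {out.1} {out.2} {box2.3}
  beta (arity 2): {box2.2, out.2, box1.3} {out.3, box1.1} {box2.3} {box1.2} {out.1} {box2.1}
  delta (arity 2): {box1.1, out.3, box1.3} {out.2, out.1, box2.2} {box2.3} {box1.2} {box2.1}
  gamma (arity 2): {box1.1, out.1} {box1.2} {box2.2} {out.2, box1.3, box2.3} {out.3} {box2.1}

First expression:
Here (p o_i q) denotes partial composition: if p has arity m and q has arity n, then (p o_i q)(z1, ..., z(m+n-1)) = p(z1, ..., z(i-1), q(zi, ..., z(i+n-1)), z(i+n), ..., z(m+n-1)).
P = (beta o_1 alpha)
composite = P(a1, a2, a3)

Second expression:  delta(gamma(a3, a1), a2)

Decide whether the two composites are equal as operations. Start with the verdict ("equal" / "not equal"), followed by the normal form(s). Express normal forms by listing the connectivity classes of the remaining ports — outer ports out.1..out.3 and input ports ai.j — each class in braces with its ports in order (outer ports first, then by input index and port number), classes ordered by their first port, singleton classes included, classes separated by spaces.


not equal; the first gives {out.1} {out.2, a3.2} {out.3} {a1.1} {a1.2, a2.2} {a1.3, a2.1} {a2.3} {a3.1} {a3.3} and the second {out.1, out.2, a2.2} {out.3, a3.1} {a1.1} {a1.2} {a1.3, a3.3} {a2.1} {a2.3} {a3.2}

The first expression, normalized: {out.1} {out.2, a3.2} {out.3} {a1.1} {a1.2, a2.2} {a1.3, a2.1} {a2.3} {a3.1} {a3.3}
The second expression, normalized: {out.1, out.2, a2.2} {out.3, a3.1} {a1.1} {a1.2} {a1.3, a3.3} {a2.1} {a2.3} {a3.2}
The normal forms differ: not equal.


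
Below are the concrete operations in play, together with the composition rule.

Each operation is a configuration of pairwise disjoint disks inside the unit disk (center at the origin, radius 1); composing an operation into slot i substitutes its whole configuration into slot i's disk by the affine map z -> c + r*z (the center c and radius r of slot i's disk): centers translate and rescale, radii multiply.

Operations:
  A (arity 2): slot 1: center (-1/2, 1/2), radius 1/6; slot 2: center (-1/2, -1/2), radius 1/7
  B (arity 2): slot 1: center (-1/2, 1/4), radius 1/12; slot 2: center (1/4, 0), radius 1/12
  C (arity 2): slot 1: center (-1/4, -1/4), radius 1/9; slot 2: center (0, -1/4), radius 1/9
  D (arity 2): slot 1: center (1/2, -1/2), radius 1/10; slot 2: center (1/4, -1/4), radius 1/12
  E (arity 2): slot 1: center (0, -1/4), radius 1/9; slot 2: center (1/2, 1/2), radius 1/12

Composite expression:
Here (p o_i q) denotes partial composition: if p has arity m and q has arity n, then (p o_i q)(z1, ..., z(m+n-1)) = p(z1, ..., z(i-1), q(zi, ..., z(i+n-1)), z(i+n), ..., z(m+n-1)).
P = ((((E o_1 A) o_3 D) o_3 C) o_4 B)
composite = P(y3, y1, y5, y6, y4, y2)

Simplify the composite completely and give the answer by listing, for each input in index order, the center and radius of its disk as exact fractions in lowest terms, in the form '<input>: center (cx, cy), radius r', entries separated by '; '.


Only the slot chain above each y matters under E; compose those maps.
y3: after 2 affine steps, its disk has center (-1/18, -7/36), radius 1/54
y1: after 2 affine steps, its disk has center (-1/18, -11/36), radius 1/63
y5: after 3 affine steps, its disk has center (259/480, 73/160), radius 1/1080
y6: after 4 affine steps, its disk has center (1169/2160, 493/1080), radius 1/12960
y4: after 4 affine steps, its disk has center (2341/4320, 73/160), radius 1/12960
y2: after 2 affine steps, its disk has center (25/48, 23/48), radius 1/144

y1: center (-1/18, -11/36), radius 1/63; y2: center (25/48, 23/48), radius 1/144; y3: center (-1/18, -7/36), radius 1/54; y4: center (2341/4320, 73/160), radius 1/12960; y5: center (259/480, 73/160), radius 1/1080; y6: center (1169/2160, 493/1080), radius 1/12960


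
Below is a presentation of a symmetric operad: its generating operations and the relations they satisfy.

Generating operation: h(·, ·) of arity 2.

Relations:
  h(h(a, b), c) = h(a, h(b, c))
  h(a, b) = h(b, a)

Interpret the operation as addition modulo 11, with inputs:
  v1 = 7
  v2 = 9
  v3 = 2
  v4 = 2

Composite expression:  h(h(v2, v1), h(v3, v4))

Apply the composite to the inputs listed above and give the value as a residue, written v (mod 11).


h(v2, v1) = 5
h(v3, v4) = 4
h(h(v2, v1), h(v3, v4)) = 9

9 (mod 11)


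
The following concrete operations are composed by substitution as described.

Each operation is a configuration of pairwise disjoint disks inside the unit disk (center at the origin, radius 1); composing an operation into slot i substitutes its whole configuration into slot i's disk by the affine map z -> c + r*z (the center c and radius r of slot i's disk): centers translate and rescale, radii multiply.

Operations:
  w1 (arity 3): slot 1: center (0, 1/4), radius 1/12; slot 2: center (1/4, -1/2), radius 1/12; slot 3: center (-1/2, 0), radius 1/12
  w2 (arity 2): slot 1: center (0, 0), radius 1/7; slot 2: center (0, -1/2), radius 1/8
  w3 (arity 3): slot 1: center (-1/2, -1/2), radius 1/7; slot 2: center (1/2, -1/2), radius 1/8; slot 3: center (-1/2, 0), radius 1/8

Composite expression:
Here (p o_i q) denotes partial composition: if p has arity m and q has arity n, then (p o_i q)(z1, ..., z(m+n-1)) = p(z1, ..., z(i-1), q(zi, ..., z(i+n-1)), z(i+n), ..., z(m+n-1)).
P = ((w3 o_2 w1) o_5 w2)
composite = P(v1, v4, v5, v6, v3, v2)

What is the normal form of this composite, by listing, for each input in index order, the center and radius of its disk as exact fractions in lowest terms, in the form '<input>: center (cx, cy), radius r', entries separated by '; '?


v1: center (-1/2, -1/2), radius 1/7; v2: center (-1/2, -1/16), radius 1/64; v3: center (-1/2, 0), radius 1/56; v4: center (1/2, -15/32), radius 1/96; v5: center (17/32, -9/16), radius 1/96; v6: center (7/16, -1/2), radius 1/96


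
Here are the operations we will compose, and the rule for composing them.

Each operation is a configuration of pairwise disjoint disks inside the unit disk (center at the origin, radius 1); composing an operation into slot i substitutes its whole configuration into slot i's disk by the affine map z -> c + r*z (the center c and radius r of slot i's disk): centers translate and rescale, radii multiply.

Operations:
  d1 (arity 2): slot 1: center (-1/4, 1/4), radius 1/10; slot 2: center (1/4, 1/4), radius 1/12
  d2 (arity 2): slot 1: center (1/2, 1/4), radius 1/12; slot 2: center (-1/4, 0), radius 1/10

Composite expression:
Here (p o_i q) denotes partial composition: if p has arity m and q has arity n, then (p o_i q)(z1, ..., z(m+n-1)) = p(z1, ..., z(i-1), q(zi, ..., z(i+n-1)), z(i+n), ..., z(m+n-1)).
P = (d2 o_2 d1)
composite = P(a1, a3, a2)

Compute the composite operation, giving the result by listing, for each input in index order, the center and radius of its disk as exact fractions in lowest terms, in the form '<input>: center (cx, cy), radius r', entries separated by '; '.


Each a-disk chains the slot maps above it in d2; radii multiply.
a1 passes through 1 substitution, ending at center (1/2, 1/4), radius 1/12
a3 passes through 2 substitutions, ending at center (-11/40, 1/40), radius 1/100
a2 passes through 2 substitutions, ending at center (-9/40, 1/40), radius 1/120

a1: center (1/2, 1/4), radius 1/12; a2: center (-9/40, 1/40), radius 1/120; a3: center (-11/40, 1/40), radius 1/100


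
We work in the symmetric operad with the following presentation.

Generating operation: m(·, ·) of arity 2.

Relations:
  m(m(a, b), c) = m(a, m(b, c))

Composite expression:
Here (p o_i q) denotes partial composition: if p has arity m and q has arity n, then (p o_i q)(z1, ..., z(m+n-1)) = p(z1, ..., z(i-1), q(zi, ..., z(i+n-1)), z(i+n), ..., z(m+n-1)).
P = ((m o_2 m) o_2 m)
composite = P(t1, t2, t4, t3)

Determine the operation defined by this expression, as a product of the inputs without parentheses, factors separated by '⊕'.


The m-tree's shape is irrelevant; the t-reading-order decides.
m(t2, t4) spells out as t2 ⊕ t4
m(m(t2, t4), t3) spells out as t2 ⊕ t4 ⊕ t3
m(t1, m(m(t2, t4), t3)) spells out as t1 ⊕ t2 ⊕ t4 ⊕ t3

t1 ⊕ t2 ⊕ t4 ⊕ t3


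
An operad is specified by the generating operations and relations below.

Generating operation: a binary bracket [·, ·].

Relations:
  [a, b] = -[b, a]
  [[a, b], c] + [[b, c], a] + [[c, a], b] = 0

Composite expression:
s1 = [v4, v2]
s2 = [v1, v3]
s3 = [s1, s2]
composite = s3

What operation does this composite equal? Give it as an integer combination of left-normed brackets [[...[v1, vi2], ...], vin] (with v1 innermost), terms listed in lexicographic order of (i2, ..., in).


Antisymmetry and Jacobi reduce to v1-anchored left-normed brackets.
Composite bracket: [[v4, v2], [v1, v3]]
The bracket unfolds into 8 signed words via [a, b] = ab - ba (2^3 = 8).
Only words starting with v1 matter:
  v1v3v2v4 appears with sign +1, giving the term +[[[v1, v3], v2], v4]
  v1v3v4v2 appears with sign -1, giving the term -[[[v1, v3], v4], v2]

[[[v1, v3], v2], v4] - [[[v1, v3], v4], v2]


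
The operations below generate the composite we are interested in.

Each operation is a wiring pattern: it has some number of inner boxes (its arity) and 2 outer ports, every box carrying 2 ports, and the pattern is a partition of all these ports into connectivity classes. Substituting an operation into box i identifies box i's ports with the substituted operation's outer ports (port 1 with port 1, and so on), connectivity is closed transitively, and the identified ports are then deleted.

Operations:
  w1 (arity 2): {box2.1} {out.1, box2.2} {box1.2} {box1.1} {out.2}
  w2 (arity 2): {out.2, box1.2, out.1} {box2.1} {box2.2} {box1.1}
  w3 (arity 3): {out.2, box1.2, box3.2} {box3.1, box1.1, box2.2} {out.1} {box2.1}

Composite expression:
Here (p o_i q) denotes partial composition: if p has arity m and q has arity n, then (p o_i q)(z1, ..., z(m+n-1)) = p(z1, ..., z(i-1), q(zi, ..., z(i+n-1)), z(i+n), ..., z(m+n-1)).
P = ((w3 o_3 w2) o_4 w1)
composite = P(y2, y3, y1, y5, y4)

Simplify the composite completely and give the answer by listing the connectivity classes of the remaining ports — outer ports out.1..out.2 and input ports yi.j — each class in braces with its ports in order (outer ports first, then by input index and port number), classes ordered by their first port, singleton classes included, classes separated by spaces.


{out.1} {out.2, y1.2, y2.1, y2.2, y3.2} {y1.1} {y3.1} {y4.1} {y4.2} {y5.1} {y5.2}

Treat the ports identified at w3 as solder joints: merge, then drop.
the subtree at w1 composes to {out.1, y4.2} {out.2} {y4.1} {y5.1} {y5.2} on (y5, y4); out.j = own outer ports
the subtree at w2 composes to {out.1, out.2, y1.2} {y1.1} {y4.1} {y4.2} {y5.1} {y5.2} on (y1, y5, y4); out.j = own outer ports
the subtree at w3 composes to {out.1} {out.2, y1.2, y2.1, y2.2, y3.2} {y1.1} {y3.1} {y4.1} {y4.2} {y5.1} {y5.2} on (y2, y3, y1, y5, y4); out.j = own outer ports


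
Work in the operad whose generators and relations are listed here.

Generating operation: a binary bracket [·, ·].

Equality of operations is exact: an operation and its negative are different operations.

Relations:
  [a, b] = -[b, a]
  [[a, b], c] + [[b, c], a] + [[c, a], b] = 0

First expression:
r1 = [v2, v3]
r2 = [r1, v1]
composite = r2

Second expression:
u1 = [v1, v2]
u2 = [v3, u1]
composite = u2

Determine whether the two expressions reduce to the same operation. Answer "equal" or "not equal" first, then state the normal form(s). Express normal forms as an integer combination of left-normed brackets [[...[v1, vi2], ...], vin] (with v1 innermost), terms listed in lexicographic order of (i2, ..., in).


not equal: they reduce to -[[v1, v2], v3] + [[v1, v3], v2] and -[[v1, v2], v3]

The first expression reduces to -[[v1, v2], v3] + [[v1, v3], v2]
The second expression reduces to -[[v1, v2], v3]
They disagree, so not equal.


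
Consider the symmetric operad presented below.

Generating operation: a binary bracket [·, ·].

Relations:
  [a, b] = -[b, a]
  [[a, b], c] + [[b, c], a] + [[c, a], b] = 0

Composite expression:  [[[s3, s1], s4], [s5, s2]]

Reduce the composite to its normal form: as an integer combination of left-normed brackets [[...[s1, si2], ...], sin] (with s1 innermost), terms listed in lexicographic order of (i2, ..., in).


[[[[s1, s3], s4], s2], s5] - [[[[s1, s3], s4], s5], s2]


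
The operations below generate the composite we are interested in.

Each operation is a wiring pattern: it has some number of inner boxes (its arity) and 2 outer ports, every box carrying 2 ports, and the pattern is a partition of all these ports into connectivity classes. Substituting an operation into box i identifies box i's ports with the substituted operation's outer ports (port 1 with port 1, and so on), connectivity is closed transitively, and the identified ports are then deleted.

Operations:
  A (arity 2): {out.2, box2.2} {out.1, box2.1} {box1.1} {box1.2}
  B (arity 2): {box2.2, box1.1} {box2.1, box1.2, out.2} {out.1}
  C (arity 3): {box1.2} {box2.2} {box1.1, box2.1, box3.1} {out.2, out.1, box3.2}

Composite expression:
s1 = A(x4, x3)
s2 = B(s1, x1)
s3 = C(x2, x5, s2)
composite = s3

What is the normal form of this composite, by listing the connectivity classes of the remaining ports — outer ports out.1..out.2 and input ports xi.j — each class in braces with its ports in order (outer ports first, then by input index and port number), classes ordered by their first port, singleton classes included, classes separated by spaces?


{out.1, out.2, x1.1, x3.2} {x1.2, x3.1} {x2.1, x5.1} {x2.2} {x4.1} {x4.2} {x5.2}

After gluing at C, chains via deleted ports link the x-ports.
after A, the pattern on (x4, x3) reads {out.1, x3.1} {out.2, x3.2} {x4.1} {x4.2} (out.j = its outer ports)
after B, the pattern on (x4, x3, x1) reads {out.1} {out.2, x1.1, x3.2} {x1.2, x3.1} {x4.1} {x4.2} (out.j = its outer ports)
after C, the pattern on (x2, x5, x4, x3, x1) reads {out.1, out.2, x1.1, x3.2} {x1.2, x3.1} {x2.1, x5.1} {x2.2} {x4.1} {x4.2} {x5.2} (out.j = its outer ports)


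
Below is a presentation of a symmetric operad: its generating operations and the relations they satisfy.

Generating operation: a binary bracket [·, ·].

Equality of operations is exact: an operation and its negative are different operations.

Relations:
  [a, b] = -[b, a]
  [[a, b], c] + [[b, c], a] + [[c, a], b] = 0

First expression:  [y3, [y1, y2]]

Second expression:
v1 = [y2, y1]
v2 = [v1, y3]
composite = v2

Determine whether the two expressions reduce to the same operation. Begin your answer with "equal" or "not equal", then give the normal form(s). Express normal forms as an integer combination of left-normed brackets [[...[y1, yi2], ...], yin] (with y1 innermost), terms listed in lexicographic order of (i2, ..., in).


equal: each reduces to -[[y1, y2], y3]

In normal form, the first expression is -[[y1, y2], y3]
In normal form, the second expression is -[[y1, y2], y3]
The forms coincide; equal.


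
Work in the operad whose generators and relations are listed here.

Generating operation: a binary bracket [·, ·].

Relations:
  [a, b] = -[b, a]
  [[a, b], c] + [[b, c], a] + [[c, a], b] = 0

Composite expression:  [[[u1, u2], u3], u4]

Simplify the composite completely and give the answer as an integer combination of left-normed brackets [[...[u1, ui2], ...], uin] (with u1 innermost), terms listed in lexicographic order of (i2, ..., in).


[[[u1, u2], u3], u4]

In the tensor algebra, words opening u1 carry the u1-anchored form.
Composite bracket: [[[u1, u2], u3], u4]
Each bracket splits as ab - ba, giving 8 signed words (2^3 = 8).
Keep just the words that open with u1:
  from u1u2u3u4, sign +1: term +[[[u1, u2], u3], u4]


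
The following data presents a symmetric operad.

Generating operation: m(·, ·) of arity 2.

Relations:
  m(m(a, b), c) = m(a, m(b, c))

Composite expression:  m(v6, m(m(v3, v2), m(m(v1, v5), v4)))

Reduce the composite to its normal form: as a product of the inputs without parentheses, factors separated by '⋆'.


v6 ⋆ v3 ⋆ v2 ⋆ v1 ⋆ v5 ⋆ v4

Under associativity of m, the answer is the v's in reading order.
m(v3, v2) spells out as v3 ⋆ v2
m(v1, v5) spells out as v1 ⋆ v5
m(m(v1, v5), v4) spells out as v1 ⋆ v5 ⋆ v4
m(m(v3, v2), m(m(v1, v5), v4)) spells out as v3 ⋆ v2 ⋆ v1 ⋆ v5 ⋆ v4
m(v6, m(m(v3, v2), m(m(v1, v5), v4))) spells out as v6 ⋆ v3 ⋆ v2 ⋆ v1 ⋆ v5 ⋆ v4


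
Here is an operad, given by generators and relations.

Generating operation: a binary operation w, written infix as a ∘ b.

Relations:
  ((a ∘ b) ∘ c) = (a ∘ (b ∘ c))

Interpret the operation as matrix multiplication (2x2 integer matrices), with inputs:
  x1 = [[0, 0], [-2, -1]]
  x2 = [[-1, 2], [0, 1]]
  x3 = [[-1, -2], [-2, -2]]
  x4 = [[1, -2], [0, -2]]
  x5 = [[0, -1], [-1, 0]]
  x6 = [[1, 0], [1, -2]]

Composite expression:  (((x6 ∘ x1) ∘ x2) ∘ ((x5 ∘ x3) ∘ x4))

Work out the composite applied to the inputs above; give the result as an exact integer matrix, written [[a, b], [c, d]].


(x6 ∘ x1) = [[0, 0], [4, 2]]
((x6 ∘ x1) ∘ x2) = [[0, 0], [-4, 10]]
(x5 ∘ x3) = [[2, 2], [1, 2]]
((x5 ∘ x3) ∘ x4) = [[2, -8], [1, -6]]
(((x6 ∘ x1) ∘ x2) ∘ ((x5 ∘ x3) ∘ x4)) = [[0, 0], [2, -28]]

[[0, 0], [2, -28]]


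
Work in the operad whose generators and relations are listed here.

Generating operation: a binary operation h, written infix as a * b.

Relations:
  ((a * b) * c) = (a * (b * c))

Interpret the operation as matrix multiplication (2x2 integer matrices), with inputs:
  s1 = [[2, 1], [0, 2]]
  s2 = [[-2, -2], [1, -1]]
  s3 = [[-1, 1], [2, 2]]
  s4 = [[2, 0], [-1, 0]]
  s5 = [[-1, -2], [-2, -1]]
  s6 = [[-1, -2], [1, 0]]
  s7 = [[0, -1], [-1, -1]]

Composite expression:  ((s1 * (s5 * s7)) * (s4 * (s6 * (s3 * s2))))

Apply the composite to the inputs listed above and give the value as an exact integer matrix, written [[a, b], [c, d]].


[[1, 11], [-2, -22]]


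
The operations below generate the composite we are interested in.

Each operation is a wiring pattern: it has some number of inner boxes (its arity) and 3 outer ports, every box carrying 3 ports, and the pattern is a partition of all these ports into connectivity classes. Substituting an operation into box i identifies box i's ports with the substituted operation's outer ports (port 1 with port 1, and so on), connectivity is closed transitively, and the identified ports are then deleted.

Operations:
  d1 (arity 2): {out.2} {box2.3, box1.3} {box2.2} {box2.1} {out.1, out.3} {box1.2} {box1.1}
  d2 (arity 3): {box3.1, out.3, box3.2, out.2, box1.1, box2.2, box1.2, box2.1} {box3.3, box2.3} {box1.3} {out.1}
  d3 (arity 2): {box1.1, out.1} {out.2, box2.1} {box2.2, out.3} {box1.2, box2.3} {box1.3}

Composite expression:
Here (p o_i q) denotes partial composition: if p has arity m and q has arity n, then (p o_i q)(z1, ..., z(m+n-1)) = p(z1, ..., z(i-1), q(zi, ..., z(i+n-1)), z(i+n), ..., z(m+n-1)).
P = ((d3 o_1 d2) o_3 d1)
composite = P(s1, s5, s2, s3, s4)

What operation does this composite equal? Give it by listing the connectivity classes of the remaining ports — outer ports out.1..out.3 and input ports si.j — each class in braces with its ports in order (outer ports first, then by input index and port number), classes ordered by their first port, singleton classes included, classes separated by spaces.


Treat the ports identified at d3 as solder joints: merge, then drop.
composing d1 on (s2, s3), with out.j its own outer ports: {out.1, out.3} {out.2} {s2.1} {s2.2} {s2.3, s3.3} {s3.1} {s3.2}
composing d2 on (s1, s5, s2, s3), with out.j its own outer ports: {out.1} {out.2, out.3, s1.1, s1.2, s5.1, s5.2, s5.3} {s1.3} {s2.1} {s2.2} {s2.3, s3.3} {s3.1} {s3.2}
composing d3 on (s1, s5, s2, s3, s4), with out.j its own outer ports: {out.1} {out.2, s4.1} {out.3, s4.2} {s1.1, s1.2, s4.3, s5.1, s5.2, s5.3} {s1.3} {s2.1} {s2.2} {s2.3, s3.3} {s3.1} {s3.2}

{out.1} {out.2, s4.1} {out.3, s4.2} {s1.1, s1.2, s4.3, s5.1, s5.2, s5.3} {s1.3} {s2.1} {s2.2} {s2.3, s3.3} {s3.1} {s3.2}


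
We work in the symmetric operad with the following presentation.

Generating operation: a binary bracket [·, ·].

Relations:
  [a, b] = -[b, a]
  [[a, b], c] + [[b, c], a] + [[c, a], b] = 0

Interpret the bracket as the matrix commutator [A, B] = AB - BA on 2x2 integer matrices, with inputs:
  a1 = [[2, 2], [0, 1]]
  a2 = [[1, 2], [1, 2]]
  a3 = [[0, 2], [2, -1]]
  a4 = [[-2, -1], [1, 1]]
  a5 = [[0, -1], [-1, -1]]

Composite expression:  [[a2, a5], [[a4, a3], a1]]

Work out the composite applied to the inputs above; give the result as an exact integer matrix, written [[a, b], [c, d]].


[[-7, -6], [14, 7]]

[a2, a5] = [[-1, -1], [0, 1]]
[a4, a3] = [[-4, -5], [7, 4]]
[[a4, a3], a1] = [[-14, -11], [7, 14]]
[[a2, a5], [[a4, a3], a1]] = [[-7, -6], [14, 7]]


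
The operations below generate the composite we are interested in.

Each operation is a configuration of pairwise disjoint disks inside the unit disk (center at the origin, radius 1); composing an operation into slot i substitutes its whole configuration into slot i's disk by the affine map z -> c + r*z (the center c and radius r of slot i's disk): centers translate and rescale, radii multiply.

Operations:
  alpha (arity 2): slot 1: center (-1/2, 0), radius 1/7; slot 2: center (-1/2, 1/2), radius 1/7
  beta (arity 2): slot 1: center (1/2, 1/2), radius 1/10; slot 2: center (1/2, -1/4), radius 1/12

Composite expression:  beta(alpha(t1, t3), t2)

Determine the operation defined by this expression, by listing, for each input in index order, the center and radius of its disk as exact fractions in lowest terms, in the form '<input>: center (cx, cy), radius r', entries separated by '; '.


Below beta, radii multiply path by path; the t-disk centers shift.
input t1: applying the 2 nested substitutions gives center (9/20, 1/2), radius 1/70
input t3: applying the 2 nested substitutions gives center (9/20, 11/20), radius 1/70
input t2: applying the 1 nested substitution gives center (1/2, -1/4), radius 1/12

t1: center (9/20, 1/2), radius 1/70; t2: center (1/2, -1/4), radius 1/12; t3: center (9/20, 11/20), radius 1/70


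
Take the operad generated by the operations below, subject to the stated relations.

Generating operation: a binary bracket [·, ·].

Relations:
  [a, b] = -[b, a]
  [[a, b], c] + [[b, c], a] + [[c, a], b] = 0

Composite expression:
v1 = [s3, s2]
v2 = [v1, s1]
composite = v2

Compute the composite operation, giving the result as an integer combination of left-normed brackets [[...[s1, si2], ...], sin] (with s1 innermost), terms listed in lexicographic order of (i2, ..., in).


Antisymmetry and Jacobi reduce to s1-anchored left-normed brackets.
Composite bracket: [[s3, s2], s1]
Each bracket splits as ab - ba, giving 4 signed words (2^2 = 4).
Words beginning with s1 determine it all:
  s1s2s3 (sign +1) contributes +[[s1, s2], s3]
  s1s3s2 (sign -1) contributes -[[s1, s3], s2]

[[s1, s2], s3] - [[s1, s3], s2]


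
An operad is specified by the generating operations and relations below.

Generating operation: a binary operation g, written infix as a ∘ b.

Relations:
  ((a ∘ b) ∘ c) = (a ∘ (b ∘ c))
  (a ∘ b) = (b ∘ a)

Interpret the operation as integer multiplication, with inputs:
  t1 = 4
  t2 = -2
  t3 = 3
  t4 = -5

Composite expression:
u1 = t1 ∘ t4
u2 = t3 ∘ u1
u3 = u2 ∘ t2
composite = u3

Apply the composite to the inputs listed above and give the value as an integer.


120

(t1 ∘ t4) = -20
(t3 ∘ (t1 ∘ t4)) = -60
((t3 ∘ (t1 ∘ t4)) ∘ t2) = 120


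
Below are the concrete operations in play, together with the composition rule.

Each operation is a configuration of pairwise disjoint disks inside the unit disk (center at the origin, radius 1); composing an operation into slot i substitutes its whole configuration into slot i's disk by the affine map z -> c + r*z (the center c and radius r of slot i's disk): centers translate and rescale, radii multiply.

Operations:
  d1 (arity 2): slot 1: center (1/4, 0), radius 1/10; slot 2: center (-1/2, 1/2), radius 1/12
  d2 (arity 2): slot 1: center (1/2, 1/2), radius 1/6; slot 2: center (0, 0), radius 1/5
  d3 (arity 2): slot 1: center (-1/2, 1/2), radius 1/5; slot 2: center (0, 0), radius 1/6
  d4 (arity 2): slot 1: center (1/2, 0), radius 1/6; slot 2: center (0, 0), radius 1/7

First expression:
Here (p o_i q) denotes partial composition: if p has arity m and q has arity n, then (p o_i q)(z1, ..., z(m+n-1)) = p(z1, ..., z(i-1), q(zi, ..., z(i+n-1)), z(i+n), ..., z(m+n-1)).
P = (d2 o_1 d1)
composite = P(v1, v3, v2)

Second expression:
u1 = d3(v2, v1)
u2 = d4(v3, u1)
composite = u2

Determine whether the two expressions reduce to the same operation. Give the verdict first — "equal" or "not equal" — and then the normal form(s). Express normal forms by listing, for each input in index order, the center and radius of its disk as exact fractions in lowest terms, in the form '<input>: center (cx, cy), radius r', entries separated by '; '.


not equal; the first gives v1: center (13/24, 1/2), radius 1/60; v2: center (0, 0), radius 1/5; v3: center (5/12, 7/12), radius 1/72 and the second v1: center (0, 0), radius 1/42; v2: center (-1/14, 1/14), radius 1/35; v3: center (1/2, 0), radius 1/6

The first expression reduces to v1: center (13/24, 1/2), radius 1/60; v2: center (0, 0), radius 1/5; v3: center (5/12, 7/12), radius 1/72
The second expression reduces to v1: center (0, 0), radius 1/42; v2: center (-1/14, 1/14), radius 1/35; v3: center (1/2, 0), radius 1/6
The normal forms differ: not equal.


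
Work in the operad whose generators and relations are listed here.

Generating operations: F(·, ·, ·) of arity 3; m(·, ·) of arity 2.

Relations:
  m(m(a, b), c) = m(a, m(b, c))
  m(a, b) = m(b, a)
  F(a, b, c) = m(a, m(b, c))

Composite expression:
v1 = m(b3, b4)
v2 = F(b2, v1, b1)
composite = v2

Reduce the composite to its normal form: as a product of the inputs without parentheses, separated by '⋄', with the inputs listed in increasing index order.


With F associative and commutative, the b-input set is all that matters.
m(b3, b4) unparenthesizes to b3 ⋄ b4
F(b2, m(b3, b4), b1) unparenthesizes to b2 ⋄ b3 ⋄ b4 ⋄ b1
sorting the factors by input index: b1 ⋄ b2 ⋄ b3 ⋄ b4

b1 ⋄ b2 ⋄ b3 ⋄ b4


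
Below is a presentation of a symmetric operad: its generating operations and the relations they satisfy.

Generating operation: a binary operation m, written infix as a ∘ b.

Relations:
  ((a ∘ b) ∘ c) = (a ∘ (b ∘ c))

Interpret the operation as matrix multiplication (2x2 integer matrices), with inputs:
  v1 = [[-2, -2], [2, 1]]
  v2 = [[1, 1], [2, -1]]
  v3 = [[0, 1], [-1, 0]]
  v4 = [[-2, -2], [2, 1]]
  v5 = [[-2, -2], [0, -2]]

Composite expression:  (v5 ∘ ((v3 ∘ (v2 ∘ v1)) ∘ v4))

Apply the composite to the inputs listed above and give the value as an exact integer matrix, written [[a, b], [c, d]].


[[-8, -16], [-4, -2]]

(v2 ∘ v1) = [[0, -1], [-6, -5]]
(v3 ∘ (v2 ∘ v1)) = [[-6, -5], [0, 1]]
((v3 ∘ (v2 ∘ v1)) ∘ v4) = [[2, 7], [2, 1]]
(v5 ∘ ((v3 ∘ (v2 ∘ v1)) ∘ v4)) = [[-8, -16], [-4, -2]]


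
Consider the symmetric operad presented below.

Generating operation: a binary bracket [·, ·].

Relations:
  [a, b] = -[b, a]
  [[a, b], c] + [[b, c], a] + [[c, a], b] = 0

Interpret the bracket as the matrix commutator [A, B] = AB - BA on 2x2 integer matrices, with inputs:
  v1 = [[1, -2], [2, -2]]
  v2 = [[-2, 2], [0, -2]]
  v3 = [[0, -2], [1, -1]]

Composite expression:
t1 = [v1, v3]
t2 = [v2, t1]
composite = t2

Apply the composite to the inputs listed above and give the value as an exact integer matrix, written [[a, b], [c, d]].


[[-2, -8], [0, 2]]

[v1, v3] = [[2, -4], [-1, -2]]
[v2, [v1, v3]] = [[-2, -8], [0, 2]]


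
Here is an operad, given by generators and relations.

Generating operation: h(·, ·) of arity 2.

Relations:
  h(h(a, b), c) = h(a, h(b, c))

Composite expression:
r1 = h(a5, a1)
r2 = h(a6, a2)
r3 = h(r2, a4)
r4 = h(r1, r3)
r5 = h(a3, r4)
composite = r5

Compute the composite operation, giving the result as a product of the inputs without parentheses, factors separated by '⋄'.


a3 ⋄ a5 ⋄ a1 ⋄ a6 ⋄ a2 ⋄ a4


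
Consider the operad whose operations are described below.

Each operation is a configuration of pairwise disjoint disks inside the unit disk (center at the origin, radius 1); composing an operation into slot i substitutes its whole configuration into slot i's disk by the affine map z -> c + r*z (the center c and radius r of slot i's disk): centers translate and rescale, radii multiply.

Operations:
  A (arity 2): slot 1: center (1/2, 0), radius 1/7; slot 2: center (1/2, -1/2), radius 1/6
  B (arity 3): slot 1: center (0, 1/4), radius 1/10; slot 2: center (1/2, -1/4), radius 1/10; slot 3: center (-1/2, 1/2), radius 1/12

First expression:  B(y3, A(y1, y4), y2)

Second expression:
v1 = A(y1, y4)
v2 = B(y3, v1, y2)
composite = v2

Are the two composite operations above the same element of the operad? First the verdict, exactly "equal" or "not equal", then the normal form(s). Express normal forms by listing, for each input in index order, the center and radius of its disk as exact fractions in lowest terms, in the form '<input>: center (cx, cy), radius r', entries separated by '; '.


equal; both compose to y1: center (11/20, -1/4), radius 1/70; y2: center (-1/2, 1/2), radius 1/12; y3: center (0, 1/4), radius 1/10; y4: center (11/20, -3/10), radius 1/60

The first expression reduces to y1: center (11/20, -1/4), radius 1/70; y2: center (-1/2, 1/2), radius 1/12; y3: center (0, 1/4), radius 1/10; y4: center (11/20, -3/10), radius 1/60
The second expression reduces to y1: center (11/20, -1/4), radius 1/70; y2: center (-1/2, 1/2), radius 1/12; y3: center (0, 1/4), radius 1/10; y4: center (11/20, -3/10), radius 1/60
The normal forms match — equal.


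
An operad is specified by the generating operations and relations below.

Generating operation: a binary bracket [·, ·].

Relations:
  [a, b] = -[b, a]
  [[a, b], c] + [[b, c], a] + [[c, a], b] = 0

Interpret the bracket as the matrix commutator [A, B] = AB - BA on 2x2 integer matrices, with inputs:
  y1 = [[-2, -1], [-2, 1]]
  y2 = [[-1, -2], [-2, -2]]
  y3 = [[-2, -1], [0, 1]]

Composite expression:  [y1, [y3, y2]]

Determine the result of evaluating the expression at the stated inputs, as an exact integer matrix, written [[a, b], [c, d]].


[[20, -17], [-26, -20]]

[y3, y2] = [[2, 7], [-6, -2]]
[y1, [y3, y2]] = [[20, -17], [-26, -20]]


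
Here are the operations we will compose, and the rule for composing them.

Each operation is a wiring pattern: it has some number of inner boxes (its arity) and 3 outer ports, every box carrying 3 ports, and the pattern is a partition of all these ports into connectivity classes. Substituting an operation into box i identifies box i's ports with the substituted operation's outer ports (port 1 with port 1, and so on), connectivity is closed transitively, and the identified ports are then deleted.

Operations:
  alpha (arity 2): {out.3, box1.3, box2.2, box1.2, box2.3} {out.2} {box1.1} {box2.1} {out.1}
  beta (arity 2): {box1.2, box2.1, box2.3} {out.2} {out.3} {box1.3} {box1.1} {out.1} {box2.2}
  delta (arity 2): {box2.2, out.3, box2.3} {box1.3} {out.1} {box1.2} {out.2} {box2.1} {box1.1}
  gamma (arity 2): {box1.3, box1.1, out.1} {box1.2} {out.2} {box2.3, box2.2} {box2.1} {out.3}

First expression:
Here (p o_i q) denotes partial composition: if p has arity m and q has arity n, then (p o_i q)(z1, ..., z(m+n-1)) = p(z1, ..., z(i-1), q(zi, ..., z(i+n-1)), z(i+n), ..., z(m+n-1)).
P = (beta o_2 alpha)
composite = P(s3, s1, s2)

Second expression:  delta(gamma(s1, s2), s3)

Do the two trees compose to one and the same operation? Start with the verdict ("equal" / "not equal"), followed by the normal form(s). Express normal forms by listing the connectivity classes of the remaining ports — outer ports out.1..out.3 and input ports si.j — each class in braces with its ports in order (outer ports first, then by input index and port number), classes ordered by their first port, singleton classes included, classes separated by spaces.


The first expression reduces to {out.1} {out.2} {out.3} {s1.1} {s1.2, s1.3, s2.2, s2.3, s3.2} {s2.1} {s3.1} {s3.3}
The second expression reduces to {out.1} {out.2} {out.3, s3.2, s3.3} {s1.1, s1.3} {s1.2} {s2.1} {s2.2, s2.3} {s3.1}
The normal forms differ: not equal.

not equal: they reduce to {out.1} {out.2} {out.3} {s1.1} {s1.2, s1.3, s2.2, s2.3, s3.2} {s2.1} {s3.1} {s3.3} and {out.1} {out.2} {out.3, s3.2, s3.3} {s1.1, s1.3} {s1.2} {s2.1} {s2.2, s2.3} {s3.1}
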